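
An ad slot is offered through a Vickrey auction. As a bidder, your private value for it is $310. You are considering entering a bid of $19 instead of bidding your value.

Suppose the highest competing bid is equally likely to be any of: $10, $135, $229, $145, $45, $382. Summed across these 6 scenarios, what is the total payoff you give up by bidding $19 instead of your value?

$686

The deviation costs you only when the competing bid falls strictly between $19 and $310; elsewhere both bids give the same outcome.
$10: outcomes coincide → loss $0.
$135: truthful payoff $175, deviation payoff $0 → loss $175.
$229: truthful payoff $81, deviation payoff $0 → loss $81.
$145: truthful payoff $165, deviation payoff $0 → loss $165.
$45: truthful payoff $265, deviation payoff $0 → loss $265.
$382: outcomes coincide → loss $0.
Total loss = $175 + $81 + $165 + $265 = $686.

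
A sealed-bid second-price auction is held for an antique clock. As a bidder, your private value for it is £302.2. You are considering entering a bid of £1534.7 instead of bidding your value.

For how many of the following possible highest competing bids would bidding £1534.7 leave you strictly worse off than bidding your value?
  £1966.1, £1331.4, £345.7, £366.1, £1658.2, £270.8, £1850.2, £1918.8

The deviation hurts exactly when the highest competing bid lies strictly between £302.2 and £1534.7 — overbidding then wins at a price above your value.
£1966.1: above both → same outcome either way.
£1331.4: inside the interval → strictly worse (loss £1029.2).
£345.7: inside the interval → strictly worse (loss £43.5).
£366.1: inside the interval → strictly worse (loss £63.9).
£1658.2: above both → same outcome either way.
£270.8: below both → same outcome either way.
£1850.2: above both → same outcome either way.
£1918.8: above both → same outcome either way.
Count: 3.

3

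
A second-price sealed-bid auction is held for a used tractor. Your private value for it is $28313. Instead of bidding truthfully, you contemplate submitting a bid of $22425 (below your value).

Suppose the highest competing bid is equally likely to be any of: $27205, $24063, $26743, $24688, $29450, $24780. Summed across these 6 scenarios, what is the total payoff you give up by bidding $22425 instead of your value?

The deviation costs you only when the competing bid falls strictly between $22425 and $28313; elsewhere both bids give the same outcome.
$27205: truthful payoff $1108, deviation payoff $0 → loss $1108.
$24063: truthful payoff $4250, deviation payoff $0 → loss $4250.
$26743: truthful payoff $1570, deviation payoff $0 → loss $1570.
$24688: truthful payoff $3625, deviation payoff $0 → loss $3625.
$29450: outcomes coincide → loss $0.
$24780: truthful payoff $3533, deviation payoff $0 → loss $3533.
Total loss = $1108 + $4250 + $1570 + $3625 + $3533 = $14086.

$14086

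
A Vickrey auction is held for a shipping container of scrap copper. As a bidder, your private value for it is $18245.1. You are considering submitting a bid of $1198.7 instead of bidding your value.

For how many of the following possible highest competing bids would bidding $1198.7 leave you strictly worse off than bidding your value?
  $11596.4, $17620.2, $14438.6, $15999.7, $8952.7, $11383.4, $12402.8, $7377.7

The deviation hurts exactly when the highest competing bid lies strictly between $1198.7 and $18245.1 — underbidding then forfeits a profitable win.
$11596.4: inside the interval → strictly worse (loss $6648.7).
$17620.2: inside the interval → strictly worse (loss $624.9).
$14438.6: inside the interval → strictly worse (loss $3806.5).
$15999.7: inside the interval → strictly worse (loss $2245.4).
$8952.7: inside the interval → strictly worse (loss $9292.4).
$11383.4: inside the interval → strictly worse (loss $6861.7).
$12402.8: inside the interval → strictly worse (loss $5842.3).
$7377.7: inside the interval → strictly worse (loss $10867.4).
Count: 8.

8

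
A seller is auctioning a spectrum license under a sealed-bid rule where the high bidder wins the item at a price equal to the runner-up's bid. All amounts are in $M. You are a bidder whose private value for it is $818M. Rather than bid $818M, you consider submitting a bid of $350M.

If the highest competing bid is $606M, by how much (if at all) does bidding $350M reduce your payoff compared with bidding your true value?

Bidding your value $818M: you win (since $818M > $606M) and pay $606M. Payoff $212M.
Bidding $350M: you lose. Payoff $0M.
The competing bid $606M lies between your shaded bid and your value, so underbidding forfeits an item you could have won at a profitable price.
Loss from deviating = $212M − ($0M) = $212M.

$212M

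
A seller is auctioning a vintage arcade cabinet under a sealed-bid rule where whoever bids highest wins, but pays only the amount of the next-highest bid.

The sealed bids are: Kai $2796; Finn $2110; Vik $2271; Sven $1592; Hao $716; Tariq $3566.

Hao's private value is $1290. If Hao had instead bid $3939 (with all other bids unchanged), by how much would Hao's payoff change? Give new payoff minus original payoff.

−$2276

The highest bid among the other bidders is $3566; Hao's bid doesn't change that.
Original bid $716: Hao is not highest (top rival bid is $3566); payoff $0.
Alternative bid $3939: Hao is highest, pays the top rival bid $3566; payoff $1290 − $3566 = −$2276.
Change in payoff = −$2276 − ($0) = −$2276.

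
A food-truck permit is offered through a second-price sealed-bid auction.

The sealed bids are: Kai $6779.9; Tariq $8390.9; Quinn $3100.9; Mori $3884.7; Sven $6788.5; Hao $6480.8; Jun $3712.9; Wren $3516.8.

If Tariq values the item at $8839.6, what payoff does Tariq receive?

Highest bid: Tariq at $8390.9, so Tariq wins.
Second-highest bid: Sven at $6788.5 — that is the price the winner pays.
Tariq's payoff = value − price = $8839.6 − $6788.5 = $2051.1.

$2051.1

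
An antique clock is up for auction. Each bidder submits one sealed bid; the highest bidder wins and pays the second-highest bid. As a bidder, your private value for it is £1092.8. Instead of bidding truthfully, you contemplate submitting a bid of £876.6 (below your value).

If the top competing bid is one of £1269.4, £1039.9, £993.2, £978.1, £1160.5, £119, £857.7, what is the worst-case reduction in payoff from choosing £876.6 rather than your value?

£114.7

£1269.4: same outcome either way → loss £0.
£1039.9: truthful gives £52.9, deviation gives £0 → loss £52.9.
£993.2: truthful gives £99.6, deviation gives £0 → loss £99.6.
£978.1: truthful gives £114.7, deviation gives £0 → loss £114.7.
£1160.5: same outcome either way → loss £0.
£119: same outcome either way → loss £0.
£857.7: same outcome either way → loss £0.
Maximum loss: £114.7.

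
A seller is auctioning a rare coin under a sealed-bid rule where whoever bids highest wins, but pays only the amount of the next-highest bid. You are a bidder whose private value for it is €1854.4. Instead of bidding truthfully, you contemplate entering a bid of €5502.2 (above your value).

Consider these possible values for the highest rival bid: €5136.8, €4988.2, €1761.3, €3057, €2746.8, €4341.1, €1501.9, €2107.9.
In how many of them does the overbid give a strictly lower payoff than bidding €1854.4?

6

The deviation hurts exactly when the highest competing bid lies strictly between €1854.4 and €5502.2 — overbidding then wins at a price above your value.
€5136.8: inside the interval → strictly worse (loss €3282.4).
€4988.2: inside the interval → strictly worse (loss €3133.8).
€1761.3: below both → same outcome either way.
€3057: inside the interval → strictly worse (loss €1202.6).
€2746.8: inside the interval → strictly worse (loss €892.4).
€4341.1: inside the interval → strictly worse (loss €2486.7).
€1501.9: below both → same outcome either way.
€2107.9: inside the interval → strictly worse (loss €253.5).
Count: 6.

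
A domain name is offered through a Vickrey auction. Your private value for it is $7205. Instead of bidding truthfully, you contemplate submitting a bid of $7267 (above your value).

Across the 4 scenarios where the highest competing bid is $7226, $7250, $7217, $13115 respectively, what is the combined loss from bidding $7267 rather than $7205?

$78

The deviation costs you only when the competing bid falls strictly between $7205 and $7267; elsewhere both bids give the same outcome.
$7226: truthful payoff $0, deviation payoff −$21 → loss $21.
$7250: truthful payoff $0, deviation payoff −$45 → loss $45.
$7217: truthful payoff $0, deviation payoff −$12 → loss $12.
$13115: outcomes coincide → loss $0.
Total loss = $21 + $45 + $12 = $78.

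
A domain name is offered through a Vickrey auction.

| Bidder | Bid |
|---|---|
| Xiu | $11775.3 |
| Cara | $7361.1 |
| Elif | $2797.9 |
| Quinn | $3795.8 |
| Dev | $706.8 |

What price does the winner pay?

Highest bid: Xiu at $11775.3, so Xiu wins.
Second-highest bid: Cara at $7361.1 — that is the price the winner pays.

$7361.1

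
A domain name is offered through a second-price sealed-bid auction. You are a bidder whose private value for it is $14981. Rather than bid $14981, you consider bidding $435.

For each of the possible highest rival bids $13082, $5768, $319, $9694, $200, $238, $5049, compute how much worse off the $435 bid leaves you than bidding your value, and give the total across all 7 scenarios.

$26331

The deviation costs you only when the competing bid falls strictly between $435 and $14981; elsewhere both bids give the same outcome.
$13082: truthful payoff $1899, deviation payoff $0 → loss $1899.
$5768: truthful payoff $9213, deviation payoff $0 → loss $9213.
$319: outcomes coincide → loss $0.
$9694: truthful payoff $5287, deviation payoff $0 → loss $5287.
$200: outcomes coincide → loss $0.
$238: outcomes coincide → loss $0.
$5049: truthful payoff $9932, deviation payoff $0 → loss $9932.
Total loss = $1899 + $9213 + $5287 + $9932 = $26331.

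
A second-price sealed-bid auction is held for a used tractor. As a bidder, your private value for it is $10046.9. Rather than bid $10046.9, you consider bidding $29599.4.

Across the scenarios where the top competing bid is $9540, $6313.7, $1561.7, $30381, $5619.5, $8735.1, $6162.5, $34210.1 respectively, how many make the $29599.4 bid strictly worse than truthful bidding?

The deviation hurts exactly when the highest competing bid lies strictly between $10046.9 and $29599.4 — overbidding then wins at a price above your value.
$9540: below both → same outcome either way.
$6313.7: below both → same outcome either way.
$1561.7: below both → same outcome either way.
$30381: above both → same outcome either way.
$5619.5: below both → same outcome either way.
$8735.1: below both → same outcome either way.
$6162.5: below both → same outcome either way.
$34210.1: above both → same outcome either way.
Count: 0.

0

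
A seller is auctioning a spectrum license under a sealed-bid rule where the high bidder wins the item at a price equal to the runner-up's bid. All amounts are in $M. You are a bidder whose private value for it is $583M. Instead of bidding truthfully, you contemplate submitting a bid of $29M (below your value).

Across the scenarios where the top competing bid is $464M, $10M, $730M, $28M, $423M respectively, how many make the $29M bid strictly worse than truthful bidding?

2

The deviation hurts exactly when the highest competing bid lies strictly between $29M and $583M — underbidding then forfeits a profitable win.
$464M: inside the interval → strictly worse (loss $119M).
$10M: below both → same outcome either way.
$730M: above both → same outcome either way.
$28M: below both → same outcome either way.
$423M: inside the interval → strictly worse (loss $160M).
Count: 2.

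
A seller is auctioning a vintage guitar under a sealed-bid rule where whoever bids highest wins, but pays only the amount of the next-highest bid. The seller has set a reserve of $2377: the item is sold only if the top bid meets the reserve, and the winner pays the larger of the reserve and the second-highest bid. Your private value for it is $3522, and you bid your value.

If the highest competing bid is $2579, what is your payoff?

Your bid $3522 is the highest and exceeds the reserve.
Price = max(second-highest bid, reserve) = max($2579, $2377) = $2579.
Payoff = $3522 − $2579 = $943.

$943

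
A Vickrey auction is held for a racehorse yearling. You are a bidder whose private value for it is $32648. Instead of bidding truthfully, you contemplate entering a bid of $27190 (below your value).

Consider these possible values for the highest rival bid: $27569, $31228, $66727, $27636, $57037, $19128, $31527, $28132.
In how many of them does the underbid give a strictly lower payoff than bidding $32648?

5

The deviation hurts exactly when the highest competing bid lies strictly between $27190 and $32648 — underbidding then forfeits a profitable win.
$27569: inside the interval → strictly worse (loss $5079).
$31228: inside the interval → strictly worse (loss $1420).
$66727: above both → same outcome either way.
$27636: inside the interval → strictly worse (loss $5012).
$57037: above both → same outcome either way.
$19128: below both → same outcome either way.
$31527: inside the interval → strictly worse (loss $1121).
$28132: inside the interval → strictly worse (loss $4516).
Count: 5.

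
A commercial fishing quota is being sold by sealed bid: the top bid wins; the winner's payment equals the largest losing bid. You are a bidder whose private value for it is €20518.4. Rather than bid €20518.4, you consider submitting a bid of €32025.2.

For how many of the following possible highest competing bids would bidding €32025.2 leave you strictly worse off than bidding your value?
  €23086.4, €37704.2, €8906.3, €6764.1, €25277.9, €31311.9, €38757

The deviation hurts exactly when the highest competing bid lies strictly between €20518.4 and €32025.2 — overbidding then wins at a price above your value.
€23086.4: inside the interval → strictly worse (loss €2568).
€37704.2: above both → same outcome either way.
€8906.3: below both → same outcome either way.
€6764.1: below both → same outcome either way.
€25277.9: inside the interval → strictly worse (loss €4759.5).
€31311.9: inside the interval → strictly worse (loss €10793.5).
€38757: above both → same outcome either way.
Count: 3.

3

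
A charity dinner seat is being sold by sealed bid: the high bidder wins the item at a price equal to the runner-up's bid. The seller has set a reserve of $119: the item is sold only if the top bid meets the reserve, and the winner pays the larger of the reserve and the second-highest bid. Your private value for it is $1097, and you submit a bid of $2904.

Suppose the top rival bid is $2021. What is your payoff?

Your bid $2904 is the highest and exceeds the reserve.
Price = max(second-highest bid, reserve) = max($2021, $119) = $2021.
Payoff = $1097 − $2021 = −$924.

−$924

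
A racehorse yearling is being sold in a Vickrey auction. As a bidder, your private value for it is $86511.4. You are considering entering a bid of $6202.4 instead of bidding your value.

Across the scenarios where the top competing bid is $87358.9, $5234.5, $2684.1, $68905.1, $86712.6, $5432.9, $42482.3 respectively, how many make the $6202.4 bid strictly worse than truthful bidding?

2

The deviation hurts exactly when the highest competing bid lies strictly between $6202.4 and $86511.4 — underbidding then forfeits a profitable win.
$87358.9: above both → same outcome either way.
$5234.5: below both → same outcome either way.
$2684.1: below both → same outcome either way.
$68905.1: inside the interval → strictly worse (loss $17606.3).
$86712.6: above both → same outcome either way.
$5432.9: below both → same outcome either way.
$42482.3: inside the interval → strictly worse (loss $44029.1).
Count: 2.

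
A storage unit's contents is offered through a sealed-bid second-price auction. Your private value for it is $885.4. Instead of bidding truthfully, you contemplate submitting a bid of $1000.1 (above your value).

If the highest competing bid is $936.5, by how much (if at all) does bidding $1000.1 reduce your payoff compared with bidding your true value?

Bidding your value $885.4: you lose (since $885.4 < $936.5). Payoff $0.
Bidding $1000.1: you win and pay $936.5. Payoff $885.4 − $936.5 = −$51.1.
The competing bid $936.5 lies between your value and your inflated bid, so overbidding wins an item priced above your value.
Loss from deviating = $0 − (−$51.1) = $51.1.

$51.1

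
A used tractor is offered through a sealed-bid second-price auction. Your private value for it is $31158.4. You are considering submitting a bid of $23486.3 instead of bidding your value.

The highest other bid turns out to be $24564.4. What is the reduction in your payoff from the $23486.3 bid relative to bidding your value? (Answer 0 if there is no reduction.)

$6594

Bidding your value $31158.4: you win (since $31158.4 > $24564.4) and pay $24564.4. Payoff $6594.
Bidding $23486.3: you lose. Payoff $0.
The competing bid $24564.4 lies between your shaded bid and your value, so underbidding forfeits an item you could have won at a profitable price.
Loss from deviating = $6594 − ($0) = $6594.
Truthful bidding weakly dominates here: raising your bid can only win items priced above your value, and lowering it can only forfeit items priced below.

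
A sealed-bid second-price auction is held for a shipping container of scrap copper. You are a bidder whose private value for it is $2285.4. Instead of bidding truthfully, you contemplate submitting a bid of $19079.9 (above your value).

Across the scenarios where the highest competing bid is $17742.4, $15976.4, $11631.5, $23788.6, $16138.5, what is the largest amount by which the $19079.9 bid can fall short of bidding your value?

$15457

$17742.4: truthful gives $0, deviation gives −$15457 → loss $15457.
$15976.4: truthful gives $0, deviation gives −$13691 → loss $13691.
$11631.5: truthful gives $0, deviation gives −$9346.1 → loss $9346.1.
$23788.6: same outcome either way → loss $0.
$16138.5: truthful gives $0, deviation gives −$13853.1 → loss $13853.1.
Maximum loss: $15457.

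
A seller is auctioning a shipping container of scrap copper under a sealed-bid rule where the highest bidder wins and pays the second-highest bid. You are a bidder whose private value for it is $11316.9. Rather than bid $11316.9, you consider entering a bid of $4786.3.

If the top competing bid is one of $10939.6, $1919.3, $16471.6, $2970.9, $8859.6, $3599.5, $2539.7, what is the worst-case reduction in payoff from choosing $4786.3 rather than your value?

$10939.6: truthful gives $377.3, deviation gives $0 → loss $377.3.
$1919.3: same outcome either way → loss $0.
$16471.6: same outcome either way → loss $0.
$2970.9: same outcome either way → loss $0.
$8859.6: truthful gives $2457.3, deviation gives $0 → loss $2457.3.
$3599.5: same outcome either way → loss $0.
$2539.7: same outcome either way → loss $0.
Maximum loss: $2457.3.

$2457.3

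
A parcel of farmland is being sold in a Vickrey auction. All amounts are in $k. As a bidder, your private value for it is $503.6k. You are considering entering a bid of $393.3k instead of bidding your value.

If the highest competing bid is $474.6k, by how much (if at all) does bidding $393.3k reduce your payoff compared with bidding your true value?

$29k

Bidding your value $503.6k: you win (since $503.6k > $474.6k) and pay $474.6k. Payoff $29k.
Bidding $393.3k: you lose. Payoff $0k.
The competing bid $474.6k lies between your shaded bid and your value, so underbidding forfeits an item you could have won at a profitable price.
Loss from deviating = $29k − ($0k) = $29k.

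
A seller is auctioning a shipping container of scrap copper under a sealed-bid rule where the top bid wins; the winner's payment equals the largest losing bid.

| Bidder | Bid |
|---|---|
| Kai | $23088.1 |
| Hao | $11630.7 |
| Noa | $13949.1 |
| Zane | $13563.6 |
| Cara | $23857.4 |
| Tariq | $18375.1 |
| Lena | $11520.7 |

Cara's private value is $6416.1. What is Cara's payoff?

−$16672

Highest bid: Cara at $23857.4, so Cara wins.
Second-highest bid: Kai at $23088.1 — that is the price the winner pays.
Cara's payoff = value − price = $6416.1 − $23088.1 = −$16672.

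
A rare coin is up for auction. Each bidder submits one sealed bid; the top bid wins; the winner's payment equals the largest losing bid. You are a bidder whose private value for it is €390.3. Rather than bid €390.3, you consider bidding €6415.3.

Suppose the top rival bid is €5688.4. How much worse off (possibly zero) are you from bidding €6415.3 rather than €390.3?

€5298.1

Bidding your value €390.3: you lose (since €390.3 < €5688.4). Payoff €0.
Bidding €6415.3: you win and pay €5688.4. Payoff €390.3 − €5688.4 = −€5298.1.
The competing bid €5688.4 lies between your value and your inflated bid, so overbidding wins an item priced above your value.
Loss from deviating = €0 − (−€5298.1) = €5298.1.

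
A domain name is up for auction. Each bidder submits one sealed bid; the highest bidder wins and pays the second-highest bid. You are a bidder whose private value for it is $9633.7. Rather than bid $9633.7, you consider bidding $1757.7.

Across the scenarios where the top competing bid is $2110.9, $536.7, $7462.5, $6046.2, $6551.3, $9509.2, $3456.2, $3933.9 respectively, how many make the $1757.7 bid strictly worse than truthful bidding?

7

The deviation hurts exactly when the highest competing bid lies strictly between $1757.7 and $9633.7 — underbidding then forfeits a profitable win.
$2110.9: inside the interval → strictly worse (loss $7522.8).
$536.7: below both → same outcome either way.
$7462.5: inside the interval → strictly worse (loss $2171.2).
$6046.2: inside the interval → strictly worse (loss $3587.5).
$6551.3: inside the interval → strictly worse (loss $3082.4).
$9509.2: inside the interval → strictly worse (loss $124.5).
$3456.2: inside the interval → strictly worse (loss $6177.5).
$3933.9: inside the interval → strictly worse (loss $5699.8).
Count: 7.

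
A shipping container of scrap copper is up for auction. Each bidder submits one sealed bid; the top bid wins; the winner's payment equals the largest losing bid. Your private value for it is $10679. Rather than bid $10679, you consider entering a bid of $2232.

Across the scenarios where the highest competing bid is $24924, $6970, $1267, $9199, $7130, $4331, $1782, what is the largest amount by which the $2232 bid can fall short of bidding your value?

$6348

$24924: same outcome either way → loss $0.
$6970: truthful gives $3709, deviation gives $0 → loss $3709.
$1267: same outcome either way → loss $0.
$9199: truthful gives $1480, deviation gives $0 → loss $1480.
$7130: truthful gives $3549, deviation gives $0 → loss $3549.
$4331: truthful gives $6348, deviation gives $0 → loss $6348.
$1782: same outcome either way → loss $0.
Maximum loss: $6348.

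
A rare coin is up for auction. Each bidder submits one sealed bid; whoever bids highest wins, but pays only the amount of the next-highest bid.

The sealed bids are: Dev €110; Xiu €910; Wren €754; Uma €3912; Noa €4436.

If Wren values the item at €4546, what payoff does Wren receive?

€0

Highest bid: Noa at €4436, so Noa wins.
Second-highest bid: Uma at €3912 — that is the price the winner pays.
Wren did not win, so Wren pays nothing and receives nothing: payoff €0.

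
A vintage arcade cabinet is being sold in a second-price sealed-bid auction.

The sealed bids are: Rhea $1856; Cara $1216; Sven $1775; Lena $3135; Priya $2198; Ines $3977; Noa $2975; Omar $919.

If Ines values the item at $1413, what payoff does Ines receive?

Highest bid: Ines at $3977, so Ines wins.
Second-highest bid: Lena at $3135 — that is the price the winner pays.
Ines's payoff = value − price = $1413 − $3135 = −$1722.

−$1722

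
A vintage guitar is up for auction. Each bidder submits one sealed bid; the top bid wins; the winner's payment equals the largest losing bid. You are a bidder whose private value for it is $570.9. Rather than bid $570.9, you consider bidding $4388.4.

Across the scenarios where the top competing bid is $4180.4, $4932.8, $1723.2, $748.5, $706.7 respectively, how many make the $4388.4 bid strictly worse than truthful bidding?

The deviation hurts exactly when the highest competing bid lies strictly between $570.9 and $4388.4 — overbidding then wins at a price above your value.
$4180.4: inside the interval → strictly worse (loss $3609.5).
$4932.8: above both → same outcome either way.
$1723.2: inside the interval → strictly worse (loss $1152.3).
$748.5: inside the interval → strictly worse (loss $177.6).
$706.7: inside the interval → strictly worse (loss $135.8).
Count: 4.

4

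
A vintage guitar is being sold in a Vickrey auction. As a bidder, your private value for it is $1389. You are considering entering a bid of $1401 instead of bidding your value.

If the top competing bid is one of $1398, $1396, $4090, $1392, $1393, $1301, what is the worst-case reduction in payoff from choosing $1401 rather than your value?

$9

$1398: truthful gives $0, deviation gives −$9 → loss $9.
$1396: truthful gives $0, deviation gives −$7 → loss $7.
$4090: same outcome either way → loss $0.
$1392: truthful gives $0, deviation gives −$3 → loss $3.
$1393: truthful gives $0, deviation gives −$4 → loss $4.
$1301: same outcome either way → loss $0.
Maximum loss: $9.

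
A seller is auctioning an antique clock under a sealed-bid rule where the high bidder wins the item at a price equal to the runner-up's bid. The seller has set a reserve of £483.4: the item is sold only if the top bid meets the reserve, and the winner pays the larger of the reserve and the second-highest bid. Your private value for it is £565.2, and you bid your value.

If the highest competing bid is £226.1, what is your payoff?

Your bid £565.2 is the highest and exceeds the reserve.
Price = max(second-highest bid, reserve) = max(£226.1, £483.4) = £483.4.
Payoff = £565.2 − £483.4 = £81.8.

£81.8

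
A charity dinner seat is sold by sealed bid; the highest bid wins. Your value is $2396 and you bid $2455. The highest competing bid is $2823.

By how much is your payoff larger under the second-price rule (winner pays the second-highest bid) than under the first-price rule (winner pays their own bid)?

$0

Your bid $2455 is below $2823, so you lose under either rule.
Payoff is $0 in both cases; difference = $0.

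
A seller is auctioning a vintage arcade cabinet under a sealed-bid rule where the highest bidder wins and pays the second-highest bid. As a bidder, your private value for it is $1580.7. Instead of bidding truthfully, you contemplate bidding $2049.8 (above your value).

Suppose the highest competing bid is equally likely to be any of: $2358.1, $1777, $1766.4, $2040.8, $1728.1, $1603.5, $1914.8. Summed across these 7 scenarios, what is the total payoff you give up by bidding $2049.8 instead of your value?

The deviation costs you only when the competing bid falls strictly between $1580.7 and $2049.8; elsewhere both bids give the same outcome.
$2358.1: outcomes coincide → loss $0.
$1777: truthful payoff $0, deviation payoff −$196.3 → loss $196.3.
$1766.4: truthful payoff $0, deviation payoff −$185.7 → loss $185.7.
$2040.8: truthful payoff $0, deviation payoff −$460.1 → loss $460.1.
$1728.1: truthful payoff $0, deviation payoff −$147.4 → loss $147.4.
$1603.5: truthful payoff $0, deviation payoff −$22.8 → loss $22.8.
$1914.8: truthful payoff $0, deviation payoff −$334.1 → loss $334.1.
Total loss = $196.3 + $185.7 + $460.1 + $147.4 + $22.8 + $334.1 = $1346.4.
In a second-price auction your bid sets only whether you win, not what you pay, so bidding your true value is weakly dominant.

$1346.4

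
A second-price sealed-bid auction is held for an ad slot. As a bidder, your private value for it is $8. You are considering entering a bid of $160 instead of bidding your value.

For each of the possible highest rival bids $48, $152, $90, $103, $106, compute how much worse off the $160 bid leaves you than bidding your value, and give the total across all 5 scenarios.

The deviation costs you only when the competing bid falls strictly between $8 and $160; elsewhere both bids give the same outcome.
$48: truthful payoff $0, deviation payoff −$40 → loss $40.
$152: truthful payoff $0, deviation payoff −$144 → loss $144.
$90: truthful payoff $0, deviation payoff −$82 → loss $82.
$103: truthful payoff $0, deviation payoff −$95 → loss $95.
$106: truthful payoff $0, deviation payoff −$98 → loss $98.
Total loss = $40 + $144 + $82 + $95 + $98 = $459.

$459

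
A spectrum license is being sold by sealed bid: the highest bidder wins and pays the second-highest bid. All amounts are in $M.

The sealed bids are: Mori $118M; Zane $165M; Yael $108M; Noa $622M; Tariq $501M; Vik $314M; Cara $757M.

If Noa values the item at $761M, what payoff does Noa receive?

Highest bid: Cara at $757M, so Cara wins.
Second-highest bid: Noa at $622M — that is the price the winner pays.
Noa did not win, so Noa pays nothing and receives nothing: payoff $0M.

$0M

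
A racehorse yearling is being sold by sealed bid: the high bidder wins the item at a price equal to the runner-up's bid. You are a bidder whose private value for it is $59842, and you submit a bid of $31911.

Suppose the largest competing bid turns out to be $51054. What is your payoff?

Your bid $31911 is below the highest competing bid $51054, so you lose.
A losing bidder pays nothing and receives nothing: payoff = $0.

$0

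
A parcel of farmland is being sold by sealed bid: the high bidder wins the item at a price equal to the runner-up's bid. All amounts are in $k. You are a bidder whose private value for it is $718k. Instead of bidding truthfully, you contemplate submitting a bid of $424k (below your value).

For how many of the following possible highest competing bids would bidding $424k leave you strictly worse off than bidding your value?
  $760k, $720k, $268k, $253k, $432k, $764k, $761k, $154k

1

The deviation hurts exactly when the highest competing bid lies strictly between $424k and $718k — underbidding then forfeits a profitable win.
$760k: above both → same outcome either way.
$720k: above both → same outcome either way.
$268k: below both → same outcome either way.
$253k: below both → same outcome either way.
$432k: inside the interval → strictly worse (loss $286k).
$764k: above both → same outcome either way.
$761k: above both → same outcome either way.
$154k: below both → same outcome either way.
Count: 1.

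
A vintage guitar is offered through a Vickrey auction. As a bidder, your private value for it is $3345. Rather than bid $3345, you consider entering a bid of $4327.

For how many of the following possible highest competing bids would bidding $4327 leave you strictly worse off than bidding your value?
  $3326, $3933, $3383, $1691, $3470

The deviation hurts exactly when the highest competing bid lies strictly between $3345 and $4327 — overbidding then wins at a price above your value.
$3326: below both → same outcome either way.
$3933: inside the interval → strictly worse (loss $588).
$3383: inside the interval → strictly worse (loss $38).
$1691: below both → same outcome either way.
$3470: inside the interval → strictly worse (loss $125).
Count: 3.

3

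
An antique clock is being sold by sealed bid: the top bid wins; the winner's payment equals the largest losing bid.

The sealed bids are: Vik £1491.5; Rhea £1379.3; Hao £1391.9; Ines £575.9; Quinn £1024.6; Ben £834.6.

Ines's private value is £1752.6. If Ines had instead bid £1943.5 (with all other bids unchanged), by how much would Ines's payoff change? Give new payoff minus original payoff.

£261.1

The highest bid among the other bidders is £1491.5; Ines's bid doesn't change that.
Original bid £575.9: Ines is not highest (top rival bid is £1491.5); payoff £0.
Alternative bid £1943.5: Ines is highest, pays the top rival bid £1491.5; payoff £1752.6 − £1491.5 = £261.1.
Change in payoff = £261.1 − (£0) = £261.1.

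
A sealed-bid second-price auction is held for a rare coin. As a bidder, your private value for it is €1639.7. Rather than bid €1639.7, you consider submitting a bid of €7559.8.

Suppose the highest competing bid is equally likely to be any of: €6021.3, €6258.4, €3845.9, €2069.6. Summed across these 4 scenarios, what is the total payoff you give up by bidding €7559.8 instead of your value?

€11636.4

The deviation costs you only when the competing bid falls strictly between €1639.7 and €7559.8; elsewhere both bids give the same outcome.
€6021.3: truthful payoff €0, deviation payoff −€4381.6 → loss €4381.6.
€6258.4: truthful payoff €0, deviation payoff −€4618.7 → loss €4618.7.
€3845.9: truthful payoff €0, deviation payoff −€2206.2 → loss €2206.2.
€2069.6: truthful payoff €0, deviation payoff −€429.9 → loss €429.9.
Total loss = €4381.6 + €4618.7 + €2206.2 + €429.9 = €11636.4.
In a second-price auction your bid sets only whether you win, not what you pay, so bidding your true value is weakly dominant.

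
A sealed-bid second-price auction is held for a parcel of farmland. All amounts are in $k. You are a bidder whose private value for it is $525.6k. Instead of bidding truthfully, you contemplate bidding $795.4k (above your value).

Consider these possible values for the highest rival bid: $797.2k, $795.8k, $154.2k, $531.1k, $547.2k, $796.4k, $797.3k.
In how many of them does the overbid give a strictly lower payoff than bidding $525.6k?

2

The deviation hurts exactly when the highest competing bid lies strictly between $525.6k and $795.4k — overbidding then wins at a price above your value.
$797.2k: above both → same outcome either way.
$795.8k: above both → same outcome either way.
$154.2k: below both → same outcome either way.
$531.1k: inside the interval → strictly worse (loss $5.5k).
$547.2k: inside the interval → strictly worse (loss $21.6k).
$796.4k: above both → same outcome either way.
$797.3k: above both → same outcome either way.
Count: 2.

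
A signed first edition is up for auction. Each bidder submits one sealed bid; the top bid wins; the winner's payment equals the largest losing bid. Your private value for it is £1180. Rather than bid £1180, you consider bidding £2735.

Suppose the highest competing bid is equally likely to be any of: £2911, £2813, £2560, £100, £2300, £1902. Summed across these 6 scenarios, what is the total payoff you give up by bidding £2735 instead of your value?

The deviation costs you only when the competing bid falls strictly between £1180 and £2735; elsewhere both bids give the same outcome.
£2911: outcomes coincide → loss £0.
£2813: outcomes coincide → loss £0.
£2560: truthful payoff £0, deviation payoff −£1380 → loss £1380.
£100: outcomes coincide → loss £0.
£2300: truthful payoff £0, deviation payoff −£1120 → loss £1120.
£1902: truthful payoff £0, deviation payoff −£722 → loss £722.
Total loss = £1380 + £1120 + £722 = £3222.

£3222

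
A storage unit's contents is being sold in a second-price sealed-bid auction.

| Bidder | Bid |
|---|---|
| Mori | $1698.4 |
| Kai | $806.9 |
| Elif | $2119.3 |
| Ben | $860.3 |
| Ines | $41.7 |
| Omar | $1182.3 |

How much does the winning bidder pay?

$1698.4

Highest bid: Elif at $2119.3, so Elif wins.
Second-highest bid: Mori at $1698.4 — that is the price the winner pays.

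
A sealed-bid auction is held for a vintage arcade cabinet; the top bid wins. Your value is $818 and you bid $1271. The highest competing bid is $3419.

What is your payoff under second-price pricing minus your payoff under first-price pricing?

Your bid $1271 is below $3419, so you lose under either rule.
Payoff is $0 in both cases; difference = $0.

$0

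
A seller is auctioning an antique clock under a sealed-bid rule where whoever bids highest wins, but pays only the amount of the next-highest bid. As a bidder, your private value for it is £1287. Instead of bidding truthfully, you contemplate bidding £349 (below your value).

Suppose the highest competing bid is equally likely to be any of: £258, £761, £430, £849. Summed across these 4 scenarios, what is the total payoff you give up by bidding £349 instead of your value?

The deviation costs you only when the competing bid falls strictly between £349 and £1287; elsewhere both bids give the same outcome.
£258: outcomes coincide → loss £0.
£761: truthful payoff £526, deviation payoff £0 → loss £526.
£430: truthful payoff £857, deviation payoff £0 → loss £857.
£849: truthful payoff £438, deviation payoff £0 → loss £438.
Total loss = £526 + £857 + £438 = £1821.

£1821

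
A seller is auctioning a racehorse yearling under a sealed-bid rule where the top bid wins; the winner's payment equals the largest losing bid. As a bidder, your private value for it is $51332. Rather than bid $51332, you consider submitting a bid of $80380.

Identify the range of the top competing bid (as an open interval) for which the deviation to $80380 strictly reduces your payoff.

($51332, $80380)

If the competing bid is below $51332, both bids win at the same price — no difference.
If it is above $80380, both bids lose — no difference.
If it lies strictly between $51332 and $80380, bidding your value loses (payoff 0) while bidding $80380 wins at a price above your value (payoff negative).
So the deviation strictly hurts on the open interval ($51332, $80380).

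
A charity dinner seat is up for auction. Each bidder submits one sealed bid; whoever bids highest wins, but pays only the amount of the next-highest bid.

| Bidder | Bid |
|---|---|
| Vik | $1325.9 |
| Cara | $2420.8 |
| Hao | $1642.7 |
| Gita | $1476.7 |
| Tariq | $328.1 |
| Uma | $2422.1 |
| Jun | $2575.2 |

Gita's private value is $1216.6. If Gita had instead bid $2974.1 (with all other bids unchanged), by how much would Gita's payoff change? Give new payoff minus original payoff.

−$1358.6

The highest bid among the other bidders is $2575.2; Gita's bid doesn't change that.
Original bid $1476.7: Gita is not highest (top rival bid is $2575.2); payoff $0.
Alternative bid $2974.1: Gita is highest, pays the top rival bid $2575.2; payoff $1216.6 − $2575.2 = −$1358.6.
Change in payoff = −$1358.6 − ($0) = −$1358.6.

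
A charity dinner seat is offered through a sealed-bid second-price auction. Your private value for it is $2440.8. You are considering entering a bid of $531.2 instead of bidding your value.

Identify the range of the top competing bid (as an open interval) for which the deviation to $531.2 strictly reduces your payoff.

If the competing bid is below $531.2, both bids win at the same price — no difference.
If it is above $2440.8, both bids lose — no difference.
If it lies strictly between $531.2 and $2440.8, bidding your value wins at a price below your value (positive payoff) while bidding $531.2 loses (payoff 0).
So the deviation strictly hurts on the open interval ($531.2, $2440.8).

($531.2, $2440.8)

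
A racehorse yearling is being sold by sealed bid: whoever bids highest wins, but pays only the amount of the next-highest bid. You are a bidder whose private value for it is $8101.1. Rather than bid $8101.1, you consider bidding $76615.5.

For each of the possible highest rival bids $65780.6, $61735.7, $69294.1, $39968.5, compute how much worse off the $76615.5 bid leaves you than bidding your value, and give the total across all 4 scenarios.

The deviation costs you only when the competing bid falls strictly between $8101.1 and $76615.5; elsewhere both bids give the same outcome.
$65780.6: truthful payoff $0, deviation payoff −$57679.5 → loss $57679.5.
$61735.7: truthful payoff $0, deviation payoff −$53634.6 → loss $53634.6.
$69294.1: truthful payoff $0, deviation payoff −$61193 → loss $61193.
$39968.5: truthful payoff $0, deviation payoff −$31867.4 → loss $31867.4.
Total loss = $57679.5 + $53634.6 + $61193 + $31867.4 = $204374.5.
Because the price is fixed by the runner-up's bid, deviating from your value can only change a good outcome into a bad one — never the reverse.

$204374.5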